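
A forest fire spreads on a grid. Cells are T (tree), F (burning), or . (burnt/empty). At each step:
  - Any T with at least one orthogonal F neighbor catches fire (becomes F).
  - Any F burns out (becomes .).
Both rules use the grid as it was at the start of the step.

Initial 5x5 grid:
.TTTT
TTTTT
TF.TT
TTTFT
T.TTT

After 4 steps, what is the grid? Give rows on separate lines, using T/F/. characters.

Step 1: 7 trees catch fire, 2 burn out
  .TTTT
  TFTTT
  F..FT
  TFF.F
  T.TFT
Step 2: 8 trees catch fire, 7 burn out
  .FTTT
  F.FFT
  ....F
  F....
  T.F.F
Step 3: 4 trees catch fire, 8 burn out
  ..FFT
  ....F
  .....
  .....
  F....
Step 4: 1 trees catch fire, 4 burn out
  ....F
  .....
  .....
  .....
  .....

....F
.....
.....
.....
.....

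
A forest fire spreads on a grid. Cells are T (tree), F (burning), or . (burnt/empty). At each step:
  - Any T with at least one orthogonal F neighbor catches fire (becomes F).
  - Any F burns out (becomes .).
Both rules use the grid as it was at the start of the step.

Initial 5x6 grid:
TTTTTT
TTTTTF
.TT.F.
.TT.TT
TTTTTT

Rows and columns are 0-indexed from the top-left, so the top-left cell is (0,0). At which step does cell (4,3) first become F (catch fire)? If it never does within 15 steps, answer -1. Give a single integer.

Step 1: cell (4,3)='T' (+3 fires, +2 burnt)
Step 2: cell (4,3)='T' (+4 fires, +3 burnt)
Step 3: cell (4,3)='F' (+4 fires, +4 burnt)
  -> target ignites at step 3
Step 4: cell (4,3)='.' (+4 fires, +4 burnt)
Step 5: cell (4,3)='.' (+5 fires, +4 burnt)
Step 6: cell (4,3)='.' (+3 fires, +5 burnt)
Step 7: cell (4,3)='.' (+0 fires, +3 burnt)
  fire out at step 7

3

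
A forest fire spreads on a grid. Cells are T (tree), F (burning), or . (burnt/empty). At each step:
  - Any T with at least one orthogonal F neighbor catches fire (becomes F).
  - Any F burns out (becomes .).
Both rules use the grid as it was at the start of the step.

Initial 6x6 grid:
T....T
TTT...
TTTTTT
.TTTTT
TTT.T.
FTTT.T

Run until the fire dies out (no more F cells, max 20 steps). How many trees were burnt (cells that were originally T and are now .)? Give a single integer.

Answer: 22

Derivation:
Step 1: +2 fires, +1 burnt (F count now 2)
Step 2: +2 fires, +2 burnt (F count now 2)
Step 3: +3 fires, +2 burnt (F count now 3)
Step 4: +2 fires, +3 burnt (F count now 2)
Step 5: +4 fires, +2 burnt (F count now 4)
Step 6: +4 fires, +4 burnt (F count now 4)
Step 7: +4 fires, +4 burnt (F count now 4)
Step 8: +1 fires, +4 burnt (F count now 1)
Step 9: +0 fires, +1 burnt (F count now 0)
Fire out after step 9
Initially T: 24, now '.': 34
Total burnt (originally-T cells now '.'): 22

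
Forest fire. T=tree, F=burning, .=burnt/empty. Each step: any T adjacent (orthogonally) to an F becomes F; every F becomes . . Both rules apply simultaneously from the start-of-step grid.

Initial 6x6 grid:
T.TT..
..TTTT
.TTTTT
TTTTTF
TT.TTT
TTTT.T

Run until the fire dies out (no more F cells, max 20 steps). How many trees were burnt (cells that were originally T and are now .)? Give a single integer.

Answer: 26

Derivation:
Step 1: +3 fires, +1 burnt (F count now 3)
Step 2: +5 fires, +3 burnt (F count now 5)
Step 3: +4 fires, +5 burnt (F count now 4)
Step 4: +4 fires, +4 burnt (F count now 4)
Step 5: +6 fires, +4 burnt (F count now 6)
Step 6: +3 fires, +6 burnt (F count now 3)
Step 7: +1 fires, +3 burnt (F count now 1)
Step 8: +0 fires, +1 burnt (F count now 0)
Fire out after step 8
Initially T: 27, now '.': 35
Total burnt (originally-T cells now '.'): 26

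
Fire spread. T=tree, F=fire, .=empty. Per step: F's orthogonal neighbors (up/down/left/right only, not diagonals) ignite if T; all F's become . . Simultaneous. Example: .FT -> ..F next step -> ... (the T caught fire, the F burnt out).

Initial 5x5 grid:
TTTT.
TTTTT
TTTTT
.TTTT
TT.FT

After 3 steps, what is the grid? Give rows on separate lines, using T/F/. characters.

Step 1: 2 trees catch fire, 1 burn out
  TTTT.
  TTTTT
  TTTTT
  .TTFT
  TT..F
Step 2: 3 trees catch fire, 2 burn out
  TTTT.
  TTTTT
  TTTFT
  .TF.F
  TT...
Step 3: 4 trees catch fire, 3 burn out
  TTTT.
  TTTFT
  TTF.F
  .F...
  TT...

TTTT.
TTTFT
TTF.F
.F...
TT...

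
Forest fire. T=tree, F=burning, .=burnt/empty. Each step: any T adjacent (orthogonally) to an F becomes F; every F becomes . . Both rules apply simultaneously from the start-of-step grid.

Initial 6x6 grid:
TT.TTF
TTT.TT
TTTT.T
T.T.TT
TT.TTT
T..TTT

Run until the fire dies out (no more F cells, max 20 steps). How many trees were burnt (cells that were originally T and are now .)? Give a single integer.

Step 1: +2 fires, +1 burnt (F count now 2)
Step 2: +3 fires, +2 burnt (F count now 3)
Step 3: +1 fires, +3 burnt (F count now 1)
Step 4: +2 fires, +1 burnt (F count now 2)
Step 5: +2 fires, +2 burnt (F count now 2)
Step 6: +2 fires, +2 burnt (F count now 2)
Step 7: +1 fires, +2 burnt (F count now 1)
Step 8: +0 fires, +1 burnt (F count now 0)
Fire out after step 8
Initially T: 27, now '.': 22
Total burnt (originally-T cells now '.'): 13

Answer: 13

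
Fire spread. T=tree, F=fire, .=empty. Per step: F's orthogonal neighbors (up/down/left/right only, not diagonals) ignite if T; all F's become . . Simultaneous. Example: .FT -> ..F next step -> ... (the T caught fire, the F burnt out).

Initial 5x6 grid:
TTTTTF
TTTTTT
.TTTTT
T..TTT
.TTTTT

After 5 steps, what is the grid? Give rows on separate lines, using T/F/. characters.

Step 1: 2 trees catch fire, 1 burn out
  TTTTF.
  TTTTTF
  .TTTTT
  T..TTT
  .TTTTT
Step 2: 3 trees catch fire, 2 burn out
  TTTF..
  TTTTF.
  .TTTTF
  T..TTT
  .TTTTT
Step 3: 4 trees catch fire, 3 burn out
  TTF...
  TTTF..
  .TTTF.
  T..TTF
  .TTTTT
Step 4: 5 trees catch fire, 4 burn out
  TF....
  TTF...
  .TTF..
  T..TF.
  .TTTTF
Step 5: 5 trees catch fire, 5 burn out
  F.....
  TF....
  .TF...
  T..F..
  .TTTF.

F.....
TF....
.TF...
T..F..
.TTTF.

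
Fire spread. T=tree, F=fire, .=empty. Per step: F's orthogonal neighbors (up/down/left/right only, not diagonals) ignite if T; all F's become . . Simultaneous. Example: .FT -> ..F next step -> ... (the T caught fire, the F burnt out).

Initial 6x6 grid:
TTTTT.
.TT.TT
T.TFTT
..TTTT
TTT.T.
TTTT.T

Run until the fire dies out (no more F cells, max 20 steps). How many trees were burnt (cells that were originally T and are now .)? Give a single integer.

Answer: 24

Derivation:
Step 1: +3 fires, +1 burnt (F count now 3)
Step 2: +5 fires, +3 burnt (F count now 5)
Step 3: +7 fires, +5 burnt (F count now 7)
Step 4: +4 fires, +7 burnt (F count now 4)
Step 5: +4 fires, +4 burnt (F count now 4)
Step 6: +1 fires, +4 burnt (F count now 1)
Step 7: +0 fires, +1 burnt (F count now 0)
Fire out after step 7
Initially T: 26, now '.': 34
Total burnt (originally-T cells now '.'): 24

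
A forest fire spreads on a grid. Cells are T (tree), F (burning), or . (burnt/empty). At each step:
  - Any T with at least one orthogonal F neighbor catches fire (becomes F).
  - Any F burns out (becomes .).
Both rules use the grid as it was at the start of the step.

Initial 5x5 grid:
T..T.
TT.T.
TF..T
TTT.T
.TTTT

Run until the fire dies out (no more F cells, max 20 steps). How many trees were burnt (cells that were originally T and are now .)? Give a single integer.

Step 1: +3 fires, +1 burnt (F count now 3)
Step 2: +4 fires, +3 burnt (F count now 4)
Step 3: +2 fires, +4 burnt (F count now 2)
Step 4: +1 fires, +2 burnt (F count now 1)
Step 5: +1 fires, +1 burnt (F count now 1)
Step 6: +1 fires, +1 burnt (F count now 1)
Step 7: +1 fires, +1 burnt (F count now 1)
Step 8: +0 fires, +1 burnt (F count now 0)
Fire out after step 8
Initially T: 15, now '.': 23
Total burnt (originally-T cells now '.'): 13

Answer: 13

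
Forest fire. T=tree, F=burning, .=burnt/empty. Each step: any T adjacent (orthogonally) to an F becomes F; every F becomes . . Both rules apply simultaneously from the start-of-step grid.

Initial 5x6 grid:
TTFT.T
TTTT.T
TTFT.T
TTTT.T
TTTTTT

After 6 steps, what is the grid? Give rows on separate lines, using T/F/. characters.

Step 1: 6 trees catch fire, 2 burn out
  TF.F.T
  TTFT.T
  TF.F.T
  TTFT.T
  TTTTTT
Step 2: 7 trees catch fire, 6 burn out
  F....T
  TF.F.T
  F....T
  TF.F.T
  TTFTTT
Step 3: 4 trees catch fire, 7 burn out
  .....T
  F....T
  .....T
  F....T
  TF.FTT
Step 4: 2 trees catch fire, 4 burn out
  .....T
  .....T
  .....T
  .....T
  F...FT
Step 5: 1 trees catch fire, 2 burn out
  .....T
  .....T
  .....T
  .....T
  .....F
Step 6: 1 trees catch fire, 1 burn out
  .....T
  .....T
  .....T
  .....F
  ......

.....T
.....T
.....T
.....F
......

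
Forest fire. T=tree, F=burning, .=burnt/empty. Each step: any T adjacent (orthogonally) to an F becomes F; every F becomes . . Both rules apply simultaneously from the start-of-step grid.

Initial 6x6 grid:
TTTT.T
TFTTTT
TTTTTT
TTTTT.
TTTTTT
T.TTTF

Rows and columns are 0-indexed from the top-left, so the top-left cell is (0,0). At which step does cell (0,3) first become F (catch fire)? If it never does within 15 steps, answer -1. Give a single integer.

Step 1: cell (0,3)='T' (+6 fires, +2 burnt)
Step 2: cell (0,3)='T' (+8 fires, +6 burnt)
Step 3: cell (0,3)='F' (+9 fires, +8 burnt)
  -> target ignites at step 3
Step 4: cell (0,3)='.' (+5 fires, +9 burnt)
Step 5: cell (0,3)='.' (+3 fires, +5 burnt)
Step 6: cell (0,3)='.' (+0 fires, +3 burnt)
  fire out at step 6

3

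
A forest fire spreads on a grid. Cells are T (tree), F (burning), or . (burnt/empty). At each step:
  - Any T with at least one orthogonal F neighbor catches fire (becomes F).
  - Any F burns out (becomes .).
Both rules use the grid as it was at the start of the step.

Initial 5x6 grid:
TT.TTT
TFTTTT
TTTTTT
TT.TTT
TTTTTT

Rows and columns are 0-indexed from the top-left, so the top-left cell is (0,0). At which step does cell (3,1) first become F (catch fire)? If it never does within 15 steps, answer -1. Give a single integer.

Step 1: cell (3,1)='T' (+4 fires, +1 burnt)
Step 2: cell (3,1)='F' (+5 fires, +4 burnt)
  -> target ignites at step 2
Step 3: cell (3,1)='.' (+5 fires, +5 burnt)
Step 4: cell (3,1)='.' (+6 fires, +5 burnt)
Step 5: cell (3,1)='.' (+4 fires, +6 burnt)
Step 6: cell (3,1)='.' (+2 fires, +4 burnt)
Step 7: cell (3,1)='.' (+1 fires, +2 burnt)
Step 8: cell (3,1)='.' (+0 fires, +1 burnt)
  fire out at step 8

2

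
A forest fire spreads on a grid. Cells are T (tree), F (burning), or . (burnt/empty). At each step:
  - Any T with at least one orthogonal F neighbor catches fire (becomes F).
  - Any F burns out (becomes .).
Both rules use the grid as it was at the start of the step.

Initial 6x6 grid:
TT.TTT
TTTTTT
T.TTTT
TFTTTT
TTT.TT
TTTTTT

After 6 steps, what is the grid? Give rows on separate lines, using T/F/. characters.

Step 1: 3 trees catch fire, 1 burn out
  TT.TTT
  TTTTTT
  T.TTTT
  F.FTTT
  TFT.TT
  TTTTTT
Step 2: 6 trees catch fire, 3 burn out
  TT.TTT
  TTTTTT
  F.FTTT
  ...FTT
  F.F.TT
  TFTTTT
Step 3: 6 trees catch fire, 6 burn out
  TT.TTT
  FTFTTT
  ...FTT
  ....FT
  ....TT
  F.FTTT
Step 4: 7 trees catch fire, 6 burn out
  FT.TTT
  .F.FTT
  ....FT
  .....F
  ....FT
  ...FTT
Step 5: 6 trees catch fire, 7 burn out
  .F.FTT
  ....FT
  .....F
  ......
  .....F
  ....FT
Step 6: 3 trees catch fire, 6 burn out
  ....FT
  .....F
  ......
  ......
  ......
  .....F

....FT
.....F
......
......
......
.....F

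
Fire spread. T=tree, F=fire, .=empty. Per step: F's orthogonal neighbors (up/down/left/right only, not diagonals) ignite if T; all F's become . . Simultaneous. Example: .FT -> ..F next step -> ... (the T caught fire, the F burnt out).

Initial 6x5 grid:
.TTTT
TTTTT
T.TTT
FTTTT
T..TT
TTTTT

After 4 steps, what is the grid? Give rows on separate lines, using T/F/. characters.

Step 1: 3 trees catch fire, 1 burn out
  .TTTT
  TTTTT
  F.TTT
  .FTTT
  F..TT
  TTTTT
Step 2: 3 trees catch fire, 3 burn out
  .TTTT
  FTTTT
  ..TTT
  ..FTT
  ...TT
  FTTTT
Step 3: 4 trees catch fire, 3 burn out
  .TTTT
  .FTTT
  ..FTT
  ...FT
  ...TT
  .FTTT
Step 4: 6 trees catch fire, 4 burn out
  .FTTT
  ..FTT
  ...FT
  ....F
  ...FT
  ..FTT

.FTTT
..FTT
...FT
....F
...FT
..FTT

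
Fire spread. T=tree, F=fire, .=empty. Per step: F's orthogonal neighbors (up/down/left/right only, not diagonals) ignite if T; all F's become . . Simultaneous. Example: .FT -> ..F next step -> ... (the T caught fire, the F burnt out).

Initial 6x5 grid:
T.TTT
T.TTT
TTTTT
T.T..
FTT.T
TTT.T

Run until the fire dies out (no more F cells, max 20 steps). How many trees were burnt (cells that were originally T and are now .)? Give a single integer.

Answer: 20

Derivation:
Step 1: +3 fires, +1 burnt (F count now 3)
Step 2: +3 fires, +3 burnt (F count now 3)
Step 3: +4 fires, +3 burnt (F count now 4)
Step 4: +2 fires, +4 burnt (F count now 2)
Step 5: +2 fires, +2 burnt (F count now 2)
Step 6: +3 fires, +2 burnt (F count now 3)
Step 7: +2 fires, +3 burnt (F count now 2)
Step 8: +1 fires, +2 burnt (F count now 1)
Step 9: +0 fires, +1 burnt (F count now 0)
Fire out after step 9
Initially T: 22, now '.': 28
Total burnt (originally-T cells now '.'): 20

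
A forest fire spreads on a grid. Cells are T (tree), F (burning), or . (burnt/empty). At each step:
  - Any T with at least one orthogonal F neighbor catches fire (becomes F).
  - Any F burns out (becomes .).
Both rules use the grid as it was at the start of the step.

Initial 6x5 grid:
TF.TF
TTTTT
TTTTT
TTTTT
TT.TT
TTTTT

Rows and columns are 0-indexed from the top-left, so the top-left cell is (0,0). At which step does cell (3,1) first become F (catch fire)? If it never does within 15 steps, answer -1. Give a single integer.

Step 1: cell (3,1)='T' (+4 fires, +2 burnt)
Step 2: cell (3,1)='T' (+5 fires, +4 burnt)
Step 3: cell (3,1)='F' (+5 fires, +5 burnt)
  -> target ignites at step 3
Step 4: cell (3,1)='.' (+5 fires, +5 burnt)
Step 5: cell (3,1)='.' (+4 fires, +5 burnt)
Step 6: cell (3,1)='.' (+3 fires, +4 burnt)
Step 7: cell (3,1)='.' (+0 fires, +3 burnt)
  fire out at step 7

3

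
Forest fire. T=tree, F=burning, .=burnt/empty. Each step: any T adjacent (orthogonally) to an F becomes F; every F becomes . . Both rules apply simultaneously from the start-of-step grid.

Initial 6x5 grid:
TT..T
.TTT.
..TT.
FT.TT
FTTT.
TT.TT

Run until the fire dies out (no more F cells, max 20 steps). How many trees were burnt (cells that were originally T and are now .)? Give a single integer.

Answer: 17

Derivation:
Step 1: +3 fires, +2 burnt (F count now 3)
Step 2: +2 fires, +3 burnt (F count now 2)
Step 3: +1 fires, +2 burnt (F count now 1)
Step 4: +2 fires, +1 burnt (F count now 2)
Step 5: +3 fires, +2 burnt (F count now 3)
Step 6: +2 fires, +3 burnt (F count now 2)
Step 7: +1 fires, +2 burnt (F count now 1)
Step 8: +1 fires, +1 burnt (F count now 1)
Step 9: +1 fires, +1 burnt (F count now 1)
Step 10: +1 fires, +1 burnt (F count now 1)
Step 11: +0 fires, +1 burnt (F count now 0)
Fire out after step 11
Initially T: 18, now '.': 29
Total burnt (originally-T cells now '.'): 17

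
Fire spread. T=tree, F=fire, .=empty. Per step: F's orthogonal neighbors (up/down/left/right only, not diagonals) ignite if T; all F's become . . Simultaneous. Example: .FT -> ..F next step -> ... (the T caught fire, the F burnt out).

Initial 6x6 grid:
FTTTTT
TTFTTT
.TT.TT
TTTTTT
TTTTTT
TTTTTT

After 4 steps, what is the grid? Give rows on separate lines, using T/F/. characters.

Step 1: 6 trees catch fire, 2 burn out
  .FFTTT
  FF.FTT
  .TF.TT
  TTTTTT
  TTTTTT
  TTTTTT
Step 2: 4 trees catch fire, 6 burn out
  ...FTT
  ....FT
  .F..TT
  TTFTTT
  TTTTTT
  TTTTTT
Step 3: 6 trees catch fire, 4 burn out
  ....FT
  .....F
  ....FT
  TF.FTT
  TTFTTT
  TTTTTT
Step 4: 7 trees catch fire, 6 burn out
  .....F
  ......
  .....F
  F...FT
  TF.FTT
  TTFTTT

.....F
......
.....F
F...FT
TF.FTT
TTFTTT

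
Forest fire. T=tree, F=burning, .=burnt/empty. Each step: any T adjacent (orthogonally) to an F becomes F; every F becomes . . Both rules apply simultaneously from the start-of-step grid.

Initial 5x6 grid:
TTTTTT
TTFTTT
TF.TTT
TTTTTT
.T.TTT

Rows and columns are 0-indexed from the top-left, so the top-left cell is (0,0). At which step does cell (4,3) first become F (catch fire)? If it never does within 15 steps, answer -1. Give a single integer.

Step 1: cell (4,3)='T' (+5 fires, +2 burnt)
Step 2: cell (4,3)='T' (+8 fires, +5 burnt)
Step 3: cell (4,3)='T' (+5 fires, +8 burnt)
Step 4: cell (4,3)='F' (+4 fires, +5 burnt)
  -> target ignites at step 4
Step 5: cell (4,3)='.' (+2 fires, +4 burnt)
Step 6: cell (4,3)='.' (+1 fires, +2 burnt)
Step 7: cell (4,3)='.' (+0 fires, +1 burnt)
  fire out at step 7

4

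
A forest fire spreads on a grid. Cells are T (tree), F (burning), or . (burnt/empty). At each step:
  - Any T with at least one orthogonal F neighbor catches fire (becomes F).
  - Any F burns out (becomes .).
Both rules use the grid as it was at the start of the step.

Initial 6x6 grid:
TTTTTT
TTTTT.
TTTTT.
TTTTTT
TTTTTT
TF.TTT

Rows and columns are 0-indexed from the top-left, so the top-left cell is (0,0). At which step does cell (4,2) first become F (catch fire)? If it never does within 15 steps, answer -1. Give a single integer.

Step 1: cell (4,2)='T' (+2 fires, +1 burnt)
Step 2: cell (4,2)='F' (+3 fires, +2 burnt)
  -> target ignites at step 2
Step 3: cell (4,2)='.' (+4 fires, +3 burnt)
Step 4: cell (4,2)='.' (+6 fires, +4 burnt)
Step 5: cell (4,2)='.' (+7 fires, +6 burnt)
Step 6: cell (4,2)='.' (+6 fires, +7 burnt)
Step 7: cell (4,2)='.' (+2 fires, +6 burnt)
Step 8: cell (4,2)='.' (+1 fires, +2 burnt)
Step 9: cell (4,2)='.' (+1 fires, +1 burnt)
Step 10: cell (4,2)='.' (+0 fires, +1 burnt)
  fire out at step 10

2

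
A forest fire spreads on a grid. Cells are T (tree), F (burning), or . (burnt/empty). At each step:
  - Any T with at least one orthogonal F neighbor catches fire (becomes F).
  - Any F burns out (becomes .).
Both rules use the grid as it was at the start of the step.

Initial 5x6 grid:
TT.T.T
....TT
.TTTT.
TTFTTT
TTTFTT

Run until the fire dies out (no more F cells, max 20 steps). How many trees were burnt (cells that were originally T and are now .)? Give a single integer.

Step 1: +5 fires, +2 burnt (F count now 5)
Step 2: +6 fires, +5 burnt (F count now 6)
Step 3: +3 fires, +6 burnt (F count now 3)
Step 4: +1 fires, +3 burnt (F count now 1)
Step 5: +1 fires, +1 burnt (F count now 1)
Step 6: +1 fires, +1 burnt (F count now 1)
Step 7: +0 fires, +1 burnt (F count now 0)
Fire out after step 7
Initially T: 20, now '.': 27
Total burnt (originally-T cells now '.'): 17

Answer: 17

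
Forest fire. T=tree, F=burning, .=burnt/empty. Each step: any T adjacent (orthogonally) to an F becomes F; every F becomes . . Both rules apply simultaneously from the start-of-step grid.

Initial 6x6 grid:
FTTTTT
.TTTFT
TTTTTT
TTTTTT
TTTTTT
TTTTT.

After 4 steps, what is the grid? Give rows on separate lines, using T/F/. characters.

Step 1: 5 trees catch fire, 2 burn out
  .FTTFT
  .TTF.F
  TTTTFT
  TTTTTT
  TTTTTT
  TTTTT.
Step 2: 8 trees catch fire, 5 burn out
  ..FF.F
  .FF...
  TTTF.F
  TTTTFT
  TTTTTT
  TTTTT.
Step 3: 5 trees catch fire, 8 burn out
  ......
  ......
  TFF...
  TTTF.F
  TTTTFT
  TTTTT.
Step 4: 6 trees catch fire, 5 burn out
  ......
  ......
  F.....
  TFF...
  TTTF.F
  TTTTF.

......
......
F.....
TFF...
TTTF.F
TTTTF.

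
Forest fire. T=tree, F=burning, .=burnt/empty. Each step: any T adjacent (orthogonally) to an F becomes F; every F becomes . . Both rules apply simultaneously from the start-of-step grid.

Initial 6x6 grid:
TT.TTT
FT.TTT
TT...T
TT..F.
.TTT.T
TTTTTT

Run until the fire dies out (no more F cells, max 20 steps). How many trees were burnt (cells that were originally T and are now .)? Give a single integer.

Answer: 17

Derivation:
Step 1: +3 fires, +2 burnt (F count now 3)
Step 2: +3 fires, +3 burnt (F count now 3)
Step 3: +1 fires, +3 burnt (F count now 1)
Step 4: +1 fires, +1 burnt (F count now 1)
Step 5: +2 fires, +1 burnt (F count now 2)
Step 6: +3 fires, +2 burnt (F count now 3)
Step 7: +1 fires, +3 burnt (F count now 1)
Step 8: +1 fires, +1 burnt (F count now 1)
Step 9: +1 fires, +1 burnt (F count now 1)
Step 10: +1 fires, +1 burnt (F count now 1)
Step 11: +0 fires, +1 burnt (F count now 0)
Fire out after step 11
Initially T: 24, now '.': 29
Total burnt (originally-T cells now '.'): 17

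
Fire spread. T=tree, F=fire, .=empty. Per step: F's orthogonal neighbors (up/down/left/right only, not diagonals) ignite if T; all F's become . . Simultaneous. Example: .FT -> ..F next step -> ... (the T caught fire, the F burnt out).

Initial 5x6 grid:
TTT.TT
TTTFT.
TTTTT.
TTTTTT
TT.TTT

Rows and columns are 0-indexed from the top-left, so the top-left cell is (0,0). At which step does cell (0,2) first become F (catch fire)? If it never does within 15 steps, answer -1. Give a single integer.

Step 1: cell (0,2)='T' (+3 fires, +1 burnt)
Step 2: cell (0,2)='F' (+6 fires, +3 burnt)
  -> target ignites at step 2
Step 3: cell (0,2)='.' (+7 fires, +6 burnt)
Step 4: cell (0,2)='.' (+5 fires, +7 burnt)
Step 5: cell (0,2)='.' (+3 fires, +5 burnt)
Step 6: cell (0,2)='.' (+1 fires, +3 burnt)
Step 7: cell (0,2)='.' (+0 fires, +1 burnt)
  fire out at step 7

2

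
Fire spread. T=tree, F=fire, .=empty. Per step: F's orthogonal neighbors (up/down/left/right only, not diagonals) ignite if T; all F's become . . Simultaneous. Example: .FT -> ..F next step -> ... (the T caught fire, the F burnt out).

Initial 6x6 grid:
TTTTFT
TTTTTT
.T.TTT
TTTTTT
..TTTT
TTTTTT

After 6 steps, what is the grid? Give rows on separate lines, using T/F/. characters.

Step 1: 3 trees catch fire, 1 burn out
  TTTF.F
  TTTTFT
  .T.TTT
  TTTTTT
  ..TTTT
  TTTTTT
Step 2: 4 trees catch fire, 3 burn out
  TTF...
  TTTF.F
  .T.TFT
  TTTTTT
  ..TTTT
  TTTTTT
Step 3: 5 trees catch fire, 4 burn out
  TF....
  TTF...
  .T.F.F
  TTTTFT
  ..TTTT
  TTTTTT
Step 4: 5 trees catch fire, 5 burn out
  F.....
  TF....
  .T....
  TTTF.F
  ..TTFT
  TTTTTT
Step 5: 6 trees catch fire, 5 burn out
  ......
  F.....
  .F....
  TTF...
  ..TF.F
  TTTTFT
Step 6: 4 trees catch fire, 6 burn out
  ......
  ......
  ......
  TF....
  ..F...
  TTTF.F

......
......
......
TF....
..F...
TTTF.F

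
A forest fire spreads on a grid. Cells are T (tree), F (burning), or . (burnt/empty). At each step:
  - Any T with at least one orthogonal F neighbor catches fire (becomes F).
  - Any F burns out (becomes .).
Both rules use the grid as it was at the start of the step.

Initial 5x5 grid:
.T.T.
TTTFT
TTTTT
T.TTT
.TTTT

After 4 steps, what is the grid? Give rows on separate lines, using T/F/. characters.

Step 1: 4 trees catch fire, 1 burn out
  .T.F.
  TTF.F
  TTTFT
  T.TTT
  .TTTT
Step 2: 4 trees catch fire, 4 burn out
  .T...
  TF...
  TTF.F
  T.TFT
  .TTTT
Step 3: 6 trees catch fire, 4 burn out
  .F...
  F....
  TF...
  T.F.F
  .TTFT
Step 4: 3 trees catch fire, 6 burn out
  .....
  .....
  F....
  T....
  .TF.F

.....
.....
F....
T....
.TF.F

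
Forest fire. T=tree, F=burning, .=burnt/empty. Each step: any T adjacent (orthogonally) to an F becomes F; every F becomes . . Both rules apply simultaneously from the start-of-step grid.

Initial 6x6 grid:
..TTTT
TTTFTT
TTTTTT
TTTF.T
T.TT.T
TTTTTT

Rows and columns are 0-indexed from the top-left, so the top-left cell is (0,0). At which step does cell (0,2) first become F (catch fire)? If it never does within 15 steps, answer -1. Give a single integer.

Step 1: cell (0,2)='T' (+6 fires, +2 burnt)
Step 2: cell (0,2)='F' (+9 fires, +6 burnt)
  -> target ignites at step 2
Step 3: cell (0,2)='.' (+7 fires, +9 burnt)
Step 4: cell (0,2)='.' (+5 fires, +7 burnt)
Step 5: cell (0,2)='.' (+2 fires, +5 burnt)
Step 6: cell (0,2)='.' (+0 fires, +2 burnt)
  fire out at step 6

2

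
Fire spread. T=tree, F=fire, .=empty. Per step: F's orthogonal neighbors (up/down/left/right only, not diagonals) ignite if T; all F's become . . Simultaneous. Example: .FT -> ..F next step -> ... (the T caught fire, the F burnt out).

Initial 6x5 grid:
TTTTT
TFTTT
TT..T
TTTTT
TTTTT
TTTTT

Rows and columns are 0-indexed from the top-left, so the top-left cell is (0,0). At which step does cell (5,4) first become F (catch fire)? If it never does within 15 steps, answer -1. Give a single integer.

Step 1: cell (5,4)='T' (+4 fires, +1 burnt)
Step 2: cell (5,4)='T' (+5 fires, +4 burnt)
Step 3: cell (5,4)='T' (+5 fires, +5 burnt)
Step 4: cell (5,4)='T' (+6 fires, +5 burnt)
Step 5: cell (5,4)='T' (+4 fires, +6 burnt)
Step 6: cell (5,4)='T' (+2 fires, +4 burnt)
Step 7: cell (5,4)='F' (+1 fires, +2 burnt)
  -> target ignites at step 7
Step 8: cell (5,4)='.' (+0 fires, +1 burnt)
  fire out at step 8

7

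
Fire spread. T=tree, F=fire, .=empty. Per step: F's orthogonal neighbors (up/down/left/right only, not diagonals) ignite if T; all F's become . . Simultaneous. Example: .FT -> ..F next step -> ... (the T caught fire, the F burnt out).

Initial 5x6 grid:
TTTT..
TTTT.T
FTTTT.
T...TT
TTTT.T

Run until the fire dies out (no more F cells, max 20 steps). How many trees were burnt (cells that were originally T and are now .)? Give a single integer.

Answer: 20

Derivation:
Step 1: +3 fires, +1 burnt (F count now 3)
Step 2: +4 fires, +3 burnt (F count now 4)
Step 3: +4 fires, +4 burnt (F count now 4)
Step 4: +4 fires, +4 burnt (F count now 4)
Step 5: +3 fires, +4 burnt (F count now 3)
Step 6: +1 fires, +3 burnt (F count now 1)
Step 7: +1 fires, +1 burnt (F count now 1)
Step 8: +0 fires, +1 burnt (F count now 0)
Fire out after step 8
Initially T: 21, now '.': 29
Total burnt (originally-T cells now '.'): 20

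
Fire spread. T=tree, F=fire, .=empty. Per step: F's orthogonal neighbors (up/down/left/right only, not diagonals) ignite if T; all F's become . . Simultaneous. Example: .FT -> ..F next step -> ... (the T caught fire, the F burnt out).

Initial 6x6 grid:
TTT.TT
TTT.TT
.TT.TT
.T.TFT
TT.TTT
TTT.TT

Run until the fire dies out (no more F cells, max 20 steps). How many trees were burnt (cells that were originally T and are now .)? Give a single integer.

Step 1: +4 fires, +1 burnt (F count now 4)
Step 2: +5 fires, +4 burnt (F count now 5)
Step 3: +3 fires, +5 burnt (F count now 3)
Step 4: +1 fires, +3 burnt (F count now 1)
Step 5: +0 fires, +1 burnt (F count now 0)
Fire out after step 5
Initially T: 27, now '.': 22
Total burnt (originally-T cells now '.'): 13

Answer: 13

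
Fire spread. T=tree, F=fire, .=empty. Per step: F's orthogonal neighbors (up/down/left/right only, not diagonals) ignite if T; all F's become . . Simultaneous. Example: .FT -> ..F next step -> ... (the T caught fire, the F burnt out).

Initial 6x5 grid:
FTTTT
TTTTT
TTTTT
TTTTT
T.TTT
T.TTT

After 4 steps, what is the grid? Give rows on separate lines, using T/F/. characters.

Step 1: 2 trees catch fire, 1 burn out
  .FTTT
  FTTTT
  TTTTT
  TTTTT
  T.TTT
  T.TTT
Step 2: 3 trees catch fire, 2 burn out
  ..FTT
  .FTTT
  FTTTT
  TTTTT
  T.TTT
  T.TTT
Step 3: 4 trees catch fire, 3 burn out
  ...FT
  ..FTT
  .FTTT
  FTTTT
  T.TTT
  T.TTT
Step 4: 5 trees catch fire, 4 burn out
  ....F
  ...FT
  ..FTT
  .FTTT
  F.TTT
  T.TTT

....F
...FT
..FTT
.FTTT
F.TTT
T.TTT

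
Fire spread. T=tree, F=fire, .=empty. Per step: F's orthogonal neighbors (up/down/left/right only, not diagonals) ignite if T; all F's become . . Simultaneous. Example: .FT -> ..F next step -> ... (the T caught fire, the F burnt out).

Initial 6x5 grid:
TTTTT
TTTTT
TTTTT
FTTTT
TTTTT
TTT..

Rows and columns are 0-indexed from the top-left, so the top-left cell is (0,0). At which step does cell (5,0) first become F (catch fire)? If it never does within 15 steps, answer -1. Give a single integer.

Step 1: cell (5,0)='T' (+3 fires, +1 burnt)
Step 2: cell (5,0)='F' (+5 fires, +3 burnt)
  -> target ignites at step 2
Step 3: cell (5,0)='.' (+6 fires, +5 burnt)
Step 4: cell (5,0)='.' (+6 fires, +6 burnt)
Step 5: cell (5,0)='.' (+4 fires, +6 burnt)
Step 6: cell (5,0)='.' (+2 fires, +4 burnt)
Step 7: cell (5,0)='.' (+1 fires, +2 burnt)
Step 8: cell (5,0)='.' (+0 fires, +1 burnt)
  fire out at step 8

2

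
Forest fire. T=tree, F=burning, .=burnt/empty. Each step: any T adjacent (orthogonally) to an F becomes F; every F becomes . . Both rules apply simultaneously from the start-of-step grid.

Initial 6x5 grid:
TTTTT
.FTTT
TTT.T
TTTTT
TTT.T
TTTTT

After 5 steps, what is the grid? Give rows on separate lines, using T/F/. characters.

Step 1: 3 trees catch fire, 1 burn out
  TFTTT
  ..FTT
  TFT.T
  TTTTT
  TTT.T
  TTTTT
Step 2: 6 trees catch fire, 3 burn out
  F.FTT
  ...FT
  F.F.T
  TFTTT
  TTT.T
  TTTTT
Step 3: 5 trees catch fire, 6 burn out
  ...FT
  ....F
  ....T
  F.FTT
  TFT.T
  TTTTT
Step 4: 6 trees catch fire, 5 burn out
  ....F
  .....
  ....F
  ...FT
  F.F.T
  TFTTT
Step 5: 3 trees catch fire, 6 burn out
  .....
  .....
  .....
  ....F
  ....T
  F.FTT

.....
.....
.....
....F
....T
F.FTT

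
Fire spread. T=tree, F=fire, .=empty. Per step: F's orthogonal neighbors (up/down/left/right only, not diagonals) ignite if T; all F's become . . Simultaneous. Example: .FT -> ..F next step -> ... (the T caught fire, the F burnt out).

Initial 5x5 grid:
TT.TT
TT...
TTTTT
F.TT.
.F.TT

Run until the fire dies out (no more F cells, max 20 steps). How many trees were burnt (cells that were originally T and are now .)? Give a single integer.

Step 1: +1 fires, +2 burnt (F count now 1)
Step 2: +2 fires, +1 burnt (F count now 2)
Step 3: +3 fires, +2 burnt (F count now 3)
Step 4: +3 fires, +3 burnt (F count now 3)
Step 5: +2 fires, +3 burnt (F count now 2)
Step 6: +1 fires, +2 burnt (F count now 1)
Step 7: +1 fires, +1 burnt (F count now 1)
Step 8: +0 fires, +1 burnt (F count now 0)
Fire out after step 8
Initially T: 15, now '.': 23
Total burnt (originally-T cells now '.'): 13

Answer: 13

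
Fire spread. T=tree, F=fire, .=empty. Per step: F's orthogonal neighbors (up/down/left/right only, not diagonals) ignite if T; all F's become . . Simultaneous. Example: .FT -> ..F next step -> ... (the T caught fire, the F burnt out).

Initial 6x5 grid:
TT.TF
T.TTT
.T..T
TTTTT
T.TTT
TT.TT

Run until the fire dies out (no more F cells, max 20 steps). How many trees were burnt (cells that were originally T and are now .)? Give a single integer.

Step 1: +2 fires, +1 burnt (F count now 2)
Step 2: +2 fires, +2 burnt (F count now 2)
Step 3: +2 fires, +2 burnt (F count now 2)
Step 4: +2 fires, +2 burnt (F count now 2)
Step 5: +3 fires, +2 burnt (F count now 3)
Step 6: +3 fires, +3 burnt (F count now 3)
Step 7: +2 fires, +3 burnt (F count now 2)
Step 8: +1 fires, +2 burnt (F count now 1)
Step 9: +1 fires, +1 burnt (F count now 1)
Step 10: +1 fires, +1 burnt (F count now 1)
Step 11: +0 fires, +1 burnt (F count now 0)
Fire out after step 11
Initially T: 22, now '.': 27
Total burnt (originally-T cells now '.'): 19

Answer: 19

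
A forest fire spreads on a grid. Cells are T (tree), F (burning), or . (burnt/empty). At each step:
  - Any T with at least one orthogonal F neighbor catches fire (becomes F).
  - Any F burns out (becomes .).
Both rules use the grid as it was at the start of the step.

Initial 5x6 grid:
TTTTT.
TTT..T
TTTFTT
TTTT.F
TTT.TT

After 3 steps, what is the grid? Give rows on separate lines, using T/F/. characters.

Step 1: 5 trees catch fire, 2 burn out
  TTTTT.
  TTT..T
  TTF.FF
  TTTF..
  TTT.TF
Step 2: 5 trees catch fire, 5 burn out
  TTTTT.
  TTF..F
  TF....
  TTF...
  TTT.F.
Step 3: 5 trees catch fire, 5 burn out
  TTFTT.
  TF....
  F.....
  TF....
  TTF...

TTFTT.
TF....
F.....
TF....
TTF...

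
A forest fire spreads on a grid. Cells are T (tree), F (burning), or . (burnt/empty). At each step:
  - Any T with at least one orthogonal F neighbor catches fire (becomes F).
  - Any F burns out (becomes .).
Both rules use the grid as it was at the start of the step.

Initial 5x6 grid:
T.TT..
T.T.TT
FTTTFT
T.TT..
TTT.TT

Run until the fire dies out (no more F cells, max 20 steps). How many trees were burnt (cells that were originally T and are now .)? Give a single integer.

Step 1: +6 fires, +2 burnt (F count now 6)
Step 2: +5 fires, +6 burnt (F count now 5)
Step 3: +3 fires, +5 burnt (F count now 3)
Step 4: +2 fires, +3 burnt (F count now 2)
Step 5: +1 fires, +2 burnt (F count now 1)
Step 6: +0 fires, +1 burnt (F count now 0)
Fire out after step 6
Initially T: 19, now '.': 28
Total burnt (originally-T cells now '.'): 17

Answer: 17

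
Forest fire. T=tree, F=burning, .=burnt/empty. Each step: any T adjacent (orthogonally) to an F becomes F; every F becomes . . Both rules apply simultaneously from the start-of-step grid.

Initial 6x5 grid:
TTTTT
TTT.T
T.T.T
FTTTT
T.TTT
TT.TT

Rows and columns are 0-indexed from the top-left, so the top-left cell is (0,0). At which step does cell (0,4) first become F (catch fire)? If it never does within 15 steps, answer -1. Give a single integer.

Step 1: cell (0,4)='T' (+3 fires, +1 burnt)
Step 2: cell (0,4)='T' (+3 fires, +3 burnt)
Step 3: cell (0,4)='T' (+6 fires, +3 burnt)
Step 4: cell (0,4)='T' (+4 fires, +6 burnt)
Step 5: cell (0,4)='T' (+4 fires, +4 burnt)
Step 6: cell (0,4)='T' (+3 fires, +4 burnt)
Step 7: cell (0,4)='F' (+1 fires, +3 burnt)
  -> target ignites at step 7
Step 8: cell (0,4)='.' (+0 fires, +1 burnt)
  fire out at step 8

7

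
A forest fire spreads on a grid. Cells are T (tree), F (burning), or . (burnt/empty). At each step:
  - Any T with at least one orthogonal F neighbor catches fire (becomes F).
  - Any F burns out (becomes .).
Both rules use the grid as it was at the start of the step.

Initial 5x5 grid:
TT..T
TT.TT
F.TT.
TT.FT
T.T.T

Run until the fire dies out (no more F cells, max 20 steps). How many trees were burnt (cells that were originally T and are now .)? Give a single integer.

Answer: 14

Derivation:
Step 1: +4 fires, +2 burnt (F count now 4)
Step 2: +7 fires, +4 burnt (F count now 7)
Step 3: +2 fires, +7 burnt (F count now 2)
Step 4: +1 fires, +2 burnt (F count now 1)
Step 5: +0 fires, +1 burnt (F count now 0)
Fire out after step 5
Initially T: 15, now '.': 24
Total burnt (originally-T cells now '.'): 14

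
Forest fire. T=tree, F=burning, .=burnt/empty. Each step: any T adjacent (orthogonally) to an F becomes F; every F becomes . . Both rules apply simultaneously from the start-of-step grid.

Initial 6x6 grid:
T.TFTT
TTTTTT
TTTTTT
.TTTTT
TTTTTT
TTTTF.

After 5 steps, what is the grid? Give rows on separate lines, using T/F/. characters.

Step 1: 5 trees catch fire, 2 burn out
  T.F.FT
  TTTFTT
  TTTTTT
  .TTTTT
  TTTTFT
  TTTF..
Step 2: 8 trees catch fire, 5 burn out
  T....F
  TTF.FT
  TTTFTT
  .TTTFT
  TTTF.F
  TTF...
Step 3: 8 trees catch fire, 8 burn out
  T.....
  TF...F
  TTF.FT
  .TTF.F
  TTF...
  TF....
Step 4: 6 trees catch fire, 8 burn out
  T.....
  F.....
  TF...F
  .TF...
  TF....
  F.....
Step 5: 4 trees catch fire, 6 burn out
  F.....
  ......
  F.....
  .F....
  F.....
  ......

F.....
......
F.....
.F....
F.....
......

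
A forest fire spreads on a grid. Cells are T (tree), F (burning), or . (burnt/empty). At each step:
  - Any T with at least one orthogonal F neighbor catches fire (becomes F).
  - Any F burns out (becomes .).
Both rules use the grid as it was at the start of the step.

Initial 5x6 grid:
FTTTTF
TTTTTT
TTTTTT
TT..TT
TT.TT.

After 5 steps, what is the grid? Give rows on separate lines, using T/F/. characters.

Step 1: 4 trees catch fire, 2 burn out
  .FTTF.
  FTTTTF
  TTTTTT
  TT..TT
  TT.TT.
Step 2: 6 trees catch fire, 4 burn out
  ..FF..
  .FTTF.
  FTTTTF
  TT..TT
  TT.TT.
Step 3: 6 trees catch fire, 6 burn out
  ......
  ..FF..
  .FTTF.
  FT..TF
  TT.TT.
Step 4: 5 trees catch fire, 6 burn out
  ......
  ......
  ..FF..
  .F..F.
  FT.TT.
Step 5: 2 trees catch fire, 5 burn out
  ......
  ......
  ......
  ......
  .F.TF.

......
......
......
......
.F.TF.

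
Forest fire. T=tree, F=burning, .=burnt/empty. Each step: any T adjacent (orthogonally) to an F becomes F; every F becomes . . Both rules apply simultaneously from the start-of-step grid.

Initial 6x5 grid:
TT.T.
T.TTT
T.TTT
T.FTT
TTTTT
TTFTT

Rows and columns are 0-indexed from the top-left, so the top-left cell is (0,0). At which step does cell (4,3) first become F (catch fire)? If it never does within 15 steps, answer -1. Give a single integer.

Step 1: cell (4,3)='T' (+5 fires, +2 burnt)
Step 2: cell (4,3)='F' (+7 fires, +5 burnt)
  -> target ignites at step 2
Step 3: cell (4,3)='.' (+4 fires, +7 burnt)
Step 4: cell (4,3)='.' (+3 fires, +4 burnt)
Step 5: cell (4,3)='.' (+1 fires, +3 burnt)
Step 6: cell (4,3)='.' (+1 fires, +1 burnt)
Step 7: cell (4,3)='.' (+1 fires, +1 burnt)
Step 8: cell (4,3)='.' (+1 fires, +1 burnt)
Step 9: cell (4,3)='.' (+0 fires, +1 burnt)
  fire out at step 9

2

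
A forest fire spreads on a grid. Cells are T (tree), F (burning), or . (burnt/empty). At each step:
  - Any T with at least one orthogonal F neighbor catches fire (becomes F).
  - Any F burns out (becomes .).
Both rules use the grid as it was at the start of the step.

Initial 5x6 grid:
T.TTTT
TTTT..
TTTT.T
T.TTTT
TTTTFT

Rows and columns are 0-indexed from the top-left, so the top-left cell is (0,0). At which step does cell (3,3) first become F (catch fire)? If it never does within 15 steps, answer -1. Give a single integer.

Step 1: cell (3,3)='T' (+3 fires, +1 burnt)
Step 2: cell (3,3)='F' (+3 fires, +3 burnt)
  -> target ignites at step 2
Step 3: cell (3,3)='.' (+4 fires, +3 burnt)
Step 4: cell (3,3)='.' (+3 fires, +4 burnt)
Step 5: cell (3,3)='.' (+4 fires, +3 burnt)
Step 6: cell (3,3)='.' (+4 fires, +4 burnt)
Step 7: cell (3,3)='.' (+2 fires, +4 burnt)
Step 8: cell (3,3)='.' (+1 fires, +2 burnt)
Step 9: cell (3,3)='.' (+0 fires, +1 burnt)
  fire out at step 9

2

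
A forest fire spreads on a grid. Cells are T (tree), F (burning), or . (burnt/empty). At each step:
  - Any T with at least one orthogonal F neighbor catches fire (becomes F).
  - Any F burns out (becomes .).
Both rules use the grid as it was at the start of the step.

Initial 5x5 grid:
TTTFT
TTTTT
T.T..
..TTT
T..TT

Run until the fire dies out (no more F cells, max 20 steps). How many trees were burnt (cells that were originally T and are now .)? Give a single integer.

Step 1: +3 fires, +1 burnt (F count now 3)
Step 2: +3 fires, +3 burnt (F count now 3)
Step 3: +3 fires, +3 burnt (F count now 3)
Step 4: +2 fires, +3 burnt (F count now 2)
Step 5: +2 fires, +2 burnt (F count now 2)
Step 6: +2 fires, +2 burnt (F count now 2)
Step 7: +1 fires, +2 burnt (F count now 1)
Step 8: +0 fires, +1 burnt (F count now 0)
Fire out after step 8
Initially T: 17, now '.': 24
Total burnt (originally-T cells now '.'): 16

Answer: 16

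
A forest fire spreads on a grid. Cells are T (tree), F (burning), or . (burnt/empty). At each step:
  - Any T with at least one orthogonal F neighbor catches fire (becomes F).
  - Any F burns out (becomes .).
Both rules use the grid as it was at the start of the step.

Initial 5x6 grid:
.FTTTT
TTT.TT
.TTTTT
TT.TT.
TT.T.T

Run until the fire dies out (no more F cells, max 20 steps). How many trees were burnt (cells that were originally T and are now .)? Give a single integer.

Answer: 21

Derivation:
Step 1: +2 fires, +1 burnt (F count now 2)
Step 2: +4 fires, +2 burnt (F count now 4)
Step 3: +3 fires, +4 burnt (F count now 3)
Step 4: +5 fires, +3 burnt (F count now 5)
Step 5: +4 fires, +5 burnt (F count now 4)
Step 6: +3 fires, +4 burnt (F count now 3)
Step 7: +0 fires, +3 burnt (F count now 0)
Fire out after step 7
Initially T: 22, now '.': 29
Total burnt (originally-T cells now '.'): 21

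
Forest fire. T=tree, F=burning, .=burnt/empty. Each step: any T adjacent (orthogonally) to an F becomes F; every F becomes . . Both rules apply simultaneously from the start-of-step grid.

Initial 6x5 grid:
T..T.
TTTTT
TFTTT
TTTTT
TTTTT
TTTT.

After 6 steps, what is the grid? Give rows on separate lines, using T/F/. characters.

Step 1: 4 trees catch fire, 1 burn out
  T..T.
  TFTTT
  F.FTT
  TFTTT
  TTTTT
  TTTT.
Step 2: 6 trees catch fire, 4 burn out
  T..T.
  F.FTT
  ...FT
  F.FTT
  TFTTT
  TTTT.
Step 3: 7 trees catch fire, 6 burn out
  F..T.
  ...FT
  ....F
  ...FT
  F.FTT
  TFTT.
Step 4: 6 trees catch fire, 7 burn out
  ...F.
  ....F
  .....
  ....F
  ...FT
  F.FT.
Step 5: 2 trees catch fire, 6 burn out
  .....
  .....
  .....
  .....
  ....F
  ...F.
Step 6: 0 trees catch fire, 2 burn out
  .....
  .....
  .....
  .....
  .....
  .....

.....
.....
.....
.....
.....
.....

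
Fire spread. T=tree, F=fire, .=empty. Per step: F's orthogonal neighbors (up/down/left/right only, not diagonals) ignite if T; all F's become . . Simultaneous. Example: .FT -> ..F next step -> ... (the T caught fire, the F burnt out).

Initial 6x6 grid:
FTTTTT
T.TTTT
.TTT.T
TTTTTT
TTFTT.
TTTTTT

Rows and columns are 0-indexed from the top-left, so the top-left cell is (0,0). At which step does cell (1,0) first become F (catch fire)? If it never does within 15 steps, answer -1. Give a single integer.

Step 1: cell (1,0)='F' (+6 fires, +2 burnt)
  -> target ignites at step 1
Step 2: cell (1,0)='.' (+8 fires, +6 burnt)
Step 3: cell (1,0)='.' (+8 fires, +8 burnt)
Step 4: cell (1,0)='.' (+4 fires, +8 burnt)
Step 5: cell (1,0)='.' (+3 fires, +4 burnt)
Step 6: cell (1,0)='.' (+1 fires, +3 burnt)
Step 7: cell (1,0)='.' (+0 fires, +1 burnt)
  fire out at step 7

1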